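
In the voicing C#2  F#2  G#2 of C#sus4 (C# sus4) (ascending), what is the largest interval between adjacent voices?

perfect fourth

Adjacent intervals: C#2→F#2 = perfect fourth; F#2→G#2 = major second.
The largest is C#2 to F#2, a perfect fourth (5 semitones).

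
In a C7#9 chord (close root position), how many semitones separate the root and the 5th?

7

The chord tones of C7#9 (C dominant seventh sharp nine) are C-E-G-B♭-D♯.
C to G is a perfect fifth: 7 semitones.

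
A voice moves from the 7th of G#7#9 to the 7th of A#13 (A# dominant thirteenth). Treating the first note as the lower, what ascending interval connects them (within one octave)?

The 7th of G#7#9 is F#; the 7th of A#13 (A# dominant thirteenth) is G#.
From F# to G# is 2 semitones, exactly the major second.

major second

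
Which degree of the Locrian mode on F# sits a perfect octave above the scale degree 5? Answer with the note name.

The scale is F# G A B C D E.
The scale degree 5 is C; a perfect octave above that is C — scale degree 5.

C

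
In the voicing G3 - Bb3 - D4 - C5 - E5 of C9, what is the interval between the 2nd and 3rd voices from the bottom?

M3

Those voices are Bb3 and D4.
From Bb to D is 4 semitones, exactly the major third.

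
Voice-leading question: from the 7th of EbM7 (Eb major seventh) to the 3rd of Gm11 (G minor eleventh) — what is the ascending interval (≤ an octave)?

EbM7 (Eb major seventh) has D as its 7th, and Gm11 (G minor eleventh) has Bb as its 3rd.
From D to Bb: 8 semitones over a sixth = minor.

minor 6th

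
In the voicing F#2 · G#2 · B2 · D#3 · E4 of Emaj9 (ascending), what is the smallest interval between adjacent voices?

major 2nd

Adjacent intervals: F#2→G#2 = major second; G#2→B2 = minor third; B2→D#3 = major third; D#3→E4 = minor ninth.
The smallest is F#2 to G#2, a major second (2 semitones).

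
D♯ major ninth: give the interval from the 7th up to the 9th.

minor 3rd

Spelling the chord: D♯-F𝄪-A♯-C𝄪-E♯.
7th = C𝄪; 9th = E♯.
3 letter names make it a third; at 3 semitones (a half step narrower than major) the quality is minor.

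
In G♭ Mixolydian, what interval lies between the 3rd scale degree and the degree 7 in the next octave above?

Spelling G♭ Mixolydian: G♭ A♭ B♭ C♭ D♭ E♭ F♭.
So we need the interval from B♭ up to F♭.
12 letter names make it a twelfth; at 18 semitones (a half step narrower than perfect) the quality is diminished.

diminished twelfth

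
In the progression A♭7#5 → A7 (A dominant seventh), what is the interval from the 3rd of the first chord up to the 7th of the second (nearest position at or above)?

perfect 5th

The 3rd of A♭7#5 is C; the 7th of A7 (A dominant seventh) is G.
Counting 5 letters and 7 half steps from C gives a perfect fifth.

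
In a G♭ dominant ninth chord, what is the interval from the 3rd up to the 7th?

diminished 5th

Spelling the chord: G♭-B♭-D♭-F♭-A♭.
3rd = B♭; 7th = F♭.
5 letter names make it a fifth; at 6 semitones (a half step narrower than perfect) the quality is diminished.
That tritone between 3rd and 7th is what gives the dominant seventh its pull toward resolution.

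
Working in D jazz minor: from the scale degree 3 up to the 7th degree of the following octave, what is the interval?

D melodic minor: D E F G A B C#.
That puts F below C#.
F up to C# is 20 semitones, a half step wider than a perfect twelfth, so the interval is augmented.

augmented twelfth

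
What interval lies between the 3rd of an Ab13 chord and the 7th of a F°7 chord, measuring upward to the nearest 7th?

diminished third

The 3rd of Ab13 is C; the 7th of F°7 is Ebb.
C up to Ebb is 2 semitones, a whole step narrower than a major third, so the interval is diminished.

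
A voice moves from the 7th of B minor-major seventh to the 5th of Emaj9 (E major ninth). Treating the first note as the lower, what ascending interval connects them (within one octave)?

minor 2nd

The 7th of B minor-major seventh is A#; the 5th of Emaj9 (E major ninth) is B.
A# up to B is 1 semitone, a half step narrower than a major second, so the interval is minor.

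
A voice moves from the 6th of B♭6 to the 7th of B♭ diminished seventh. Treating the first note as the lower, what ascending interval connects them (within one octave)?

The 6th of B♭6 is G; the 7th of B♭ diminished seventh is A𝄫.
2 letter names make it a second; at 0 semitones (a whole step narrower than major) the quality is diminished.

diminished second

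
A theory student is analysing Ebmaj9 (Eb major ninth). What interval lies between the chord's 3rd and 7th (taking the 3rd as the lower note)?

Ebmaj9: Eb–G–Bb–D–F.
That puts G below D.
G up to D spans 5 letter names and 7 semitones — a perfect fifth.

perfect 5th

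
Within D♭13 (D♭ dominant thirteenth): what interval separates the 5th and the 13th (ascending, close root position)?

The chord tones of D♭ dominant thirteenth are D♭-F-A♭-C♭-E♭-B♭.
5th = A♭; 13th = B♭.
A♭ up to B♭ spans 9 letter names and 14 semitones — a major ninth.

M9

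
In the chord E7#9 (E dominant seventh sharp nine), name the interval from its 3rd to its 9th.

major 7th

E7#9 is spelled E, G♯, B, D, F𝄪.
The 3rd is G♯ and the 9th is F𝄪.
Counting 7 letters and 11 half steps from G♯ gives a major seventh.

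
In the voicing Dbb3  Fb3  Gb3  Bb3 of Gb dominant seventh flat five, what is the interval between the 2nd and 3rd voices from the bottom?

major second

Those voices are Fb3 and Gb3.
Fb up to Gb spans 2 letter names and 2 semitones — a major second.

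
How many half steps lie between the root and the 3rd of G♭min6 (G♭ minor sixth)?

G♭ minor sixth is spelled G♭, B𝄫, D♭, E♭.
G♭ to B𝄫 is a minor third: 3 semitones.

3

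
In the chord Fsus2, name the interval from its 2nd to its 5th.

perfect fourth

Fsus2 (F sus2): F G C.
So we need the interval from G up to C.
Counting 4 letters and 5 half steps from G gives a perfect fourth.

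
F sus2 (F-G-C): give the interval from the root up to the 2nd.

The root is F and the 2nd is G.
Counting 2 letters and 2 half steps from F gives a major second.

major 2nd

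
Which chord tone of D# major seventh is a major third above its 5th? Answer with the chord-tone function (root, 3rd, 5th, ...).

Spelling the chord: D#–F##–A#–C##.
The 5th is A#. A major third above A# is C##.
C## is the chord's 7th.

7th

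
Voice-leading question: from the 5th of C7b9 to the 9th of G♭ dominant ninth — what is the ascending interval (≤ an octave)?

minor 2nd

The 5th of C7b9 is G; the 9th of G♭ dominant ninth is A♭.
From G to A♭: 1 semitone over a second = minor.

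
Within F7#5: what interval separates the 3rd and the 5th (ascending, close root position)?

F+7 is spelled F A C♯ E♭.
That puts A below C♯.
From A to C♯ is 4 semitones, exactly the major third.

major third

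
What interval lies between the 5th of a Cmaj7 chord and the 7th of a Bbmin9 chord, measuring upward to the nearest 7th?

minor second

Cmaj7 has G as its 5th, and Bbmin9 has Ab as its 7th.
From G to Ab: 1 semitone over a second = minor.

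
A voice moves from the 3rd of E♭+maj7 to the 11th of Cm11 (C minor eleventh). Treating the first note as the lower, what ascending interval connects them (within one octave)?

E♭+maj7 has G as its 3rd, and Cm11 (C minor eleventh) has F as its 11th.
7 letter names make it a seventh; at 10 semitones (a half step narrower than major) the quality is minor.

minor 7th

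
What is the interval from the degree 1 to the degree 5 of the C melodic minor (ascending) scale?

Spelling the C melodic minor (ascending) scale: C D Eb F G A B.
Degree 1 = C; degree 5 = G.
C up to G spans 5 letter names and 7 semitones — a perfect fifth.

perfect 5th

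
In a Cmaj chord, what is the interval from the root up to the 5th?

perfect fifth

C major is spelled C, E, G.
Root = C; 5th = G.
C up to G spans 5 letter names and 7 semitones — a perfect fifth.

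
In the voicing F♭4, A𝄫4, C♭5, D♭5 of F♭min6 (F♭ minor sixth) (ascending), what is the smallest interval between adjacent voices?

Adjacent intervals: F♭4→A𝄫4 = minor third; A𝄫4→C♭5 = major third; C♭5→D♭5 = major second.
The smallest is C♭5 to D♭5, a major second (2 semitones).

M2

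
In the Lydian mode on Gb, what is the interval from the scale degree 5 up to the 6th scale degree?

major 2nd

Spelling the Lydian mode on Gb: Gb Ab Bb C Db Eb F.
So we need the interval from Db up to Eb.
Counting 2 letters and 2 half steps from Db gives a major second.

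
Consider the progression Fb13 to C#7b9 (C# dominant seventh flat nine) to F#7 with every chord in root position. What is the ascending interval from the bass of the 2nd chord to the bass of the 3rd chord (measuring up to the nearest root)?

The roots are C# and F#.
Counting 4 letters and 5 half steps from C# gives a perfect fourth.

P4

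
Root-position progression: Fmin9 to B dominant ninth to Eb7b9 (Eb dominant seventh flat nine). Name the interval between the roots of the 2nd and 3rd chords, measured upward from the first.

diminished 4th

The roots are B and Eb.
From B to Eb: 4 semitones over a fourth = diminished.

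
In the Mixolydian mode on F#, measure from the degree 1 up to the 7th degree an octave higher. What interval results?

Spelling the Mixolydian mode on F#: F# G# A# B C# D# E.
That puts F# below E.
14 letter names make it a fourteenth; at 22 semitones (a half step narrower than major) the quality is minor.

minor fourteenth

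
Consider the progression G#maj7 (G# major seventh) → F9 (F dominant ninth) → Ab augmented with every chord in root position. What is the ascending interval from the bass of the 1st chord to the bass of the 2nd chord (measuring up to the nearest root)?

The roots are G# and F.
7 letter names make it a seventh; at 9 semitones (a whole step narrower than major) the quality is diminished.

diminished 7th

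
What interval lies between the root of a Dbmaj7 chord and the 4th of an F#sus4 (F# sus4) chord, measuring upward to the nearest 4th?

Dbmaj7 has Db as its root, and F#sus4 (F# sus4) has B as its 4th.
From Db to B: 10 semitones over a sixth = augmented.

augmented 6th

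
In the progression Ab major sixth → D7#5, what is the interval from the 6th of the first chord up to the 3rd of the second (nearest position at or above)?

The 6th of Ab major sixth is F; the 3rd of D7#5 is F#.
From F to F#: 1 semitone over a unison = augmented.

A1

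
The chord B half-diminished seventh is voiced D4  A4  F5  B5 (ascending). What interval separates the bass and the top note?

The outer voices are D4 and B5.
Counting 13 letters and 21 half steps from D gives a major thirteenth.

M13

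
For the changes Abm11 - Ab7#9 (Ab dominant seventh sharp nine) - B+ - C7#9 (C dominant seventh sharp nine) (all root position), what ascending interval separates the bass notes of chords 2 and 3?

The roots are Ab and B.
From Ab to B: 3 semitones over a second = augmented.

augmented second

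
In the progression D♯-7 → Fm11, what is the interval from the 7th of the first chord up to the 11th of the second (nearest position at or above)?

The 7th of D♯-7 is C♯; the 11th of Fm11 is B♭.
From C♯ to B♭: 9 semitones over a seventh = diminished.

diminished seventh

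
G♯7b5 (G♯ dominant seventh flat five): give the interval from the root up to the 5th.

d5

The chord tones of G♯7b5 are G♯-B♯-D-F♯.
Root = G♯; 5th = D.
From G♯ to D: 6 semitones over a fifth = diminished.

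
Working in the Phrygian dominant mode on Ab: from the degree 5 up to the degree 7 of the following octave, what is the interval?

The scale runs Ab Bbb C Db Eb Fb Gb.
That puts Eb below Gb.
10 letter names make it a tenth; at 15 semitones (a half step narrower than major) the quality is minor.

minor tenth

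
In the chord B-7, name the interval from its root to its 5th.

The chord tones of Bm7 are B–D–F#–A.
So we need the interval from B up to F#.
B up to F# spans 5 letter names and 7 semitones — a perfect fifth.

P5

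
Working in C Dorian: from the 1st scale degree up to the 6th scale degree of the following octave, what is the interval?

C dorian: C D E♭ F G A B♭.
That puts C below A.
From C to A is 21 semitones, exactly the major thirteenth.

M13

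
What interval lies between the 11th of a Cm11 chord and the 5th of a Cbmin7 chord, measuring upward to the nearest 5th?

The 11th of Cm11 is F; the 5th of Cbmin7 is Gb.
From F to Gb: 1 semitone over a second = minor.

m2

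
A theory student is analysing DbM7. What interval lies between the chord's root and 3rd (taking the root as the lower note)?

DbM7: Db-F-Ab-C.
The root is Db and the 3rd is F.
From Db to F is 4 semitones, exactly the major third.

major third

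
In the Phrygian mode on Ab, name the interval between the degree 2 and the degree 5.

augmented 4th

The scale runs Ab Bbb Cb Db Eb Fb Gb.
That puts Bbb below Eb.
From Bbb to Eb: 6 semitones over a fourth = augmented.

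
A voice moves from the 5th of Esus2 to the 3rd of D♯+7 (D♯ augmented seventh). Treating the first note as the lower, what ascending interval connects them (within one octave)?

augmented fifth

The 5th of Esus2 is B; the 3rd of D♯+7 (D♯ augmented seventh) is F𝄪.
From B to F𝄪: 8 semitones over a fifth = augmented.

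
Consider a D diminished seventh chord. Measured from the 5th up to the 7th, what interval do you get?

minor third

Ddim7 is spelled D, F, Ab, Cb.
So we need the interval from Ab up to Cb.
3 letter names make it a third; at 3 semitones (a half step narrower than major) the quality is minor.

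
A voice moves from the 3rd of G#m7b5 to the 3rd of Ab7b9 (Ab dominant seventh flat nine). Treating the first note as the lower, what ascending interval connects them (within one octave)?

minor second

The 3rd of G#m7b5 is B; the 3rd of Ab7b9 (Ab dominant seventh flat nine) is C.
B up to C is 1 semitone, a half step narrower than a major second, so the interval is minor.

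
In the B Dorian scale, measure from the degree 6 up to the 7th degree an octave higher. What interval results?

minor 9th

The scale runs B C# D E F# G# A.
Degree 6 = G#; 7th scale degree (up an octave) = A.
From G# to A: 13 semitones over a ninth = minor.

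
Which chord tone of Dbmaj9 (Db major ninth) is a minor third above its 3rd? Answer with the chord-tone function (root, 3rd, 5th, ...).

Spelling the chord: Db–F–Ab–C–Eb.
The 3rd is F. A minor third above F is Ab.
Ab is the chord's 5th.

5th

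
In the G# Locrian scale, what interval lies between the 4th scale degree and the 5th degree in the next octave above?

The scale runs G# A B C# D E F#.
The 4th scale degree is C# and the degree 5 (up an octave) is D.
From C# to D: 13 semitones over a ninth = minor.

m9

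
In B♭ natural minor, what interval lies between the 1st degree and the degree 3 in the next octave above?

minor 10th

B♭ natural minor: B♭ C D♭ E♭ F G♭ A♭.
1st degree = B♭; 3rd scale degree (up an octave) = D♭.
B♭ up to D♭ is 15 semitones, a half step narrower than a major tenth, so the interval is minor.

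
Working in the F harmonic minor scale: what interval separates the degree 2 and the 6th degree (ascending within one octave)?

F harmonic minor: F G Ab Bb C Db E.
Degree 2 = G; 6th scale degree = Db.
5 letter names make it a fifth; at 6 semitones (a half step narrower than perfect) the quality is diminished.

diminished 5th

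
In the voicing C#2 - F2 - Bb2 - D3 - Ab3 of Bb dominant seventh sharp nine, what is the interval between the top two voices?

d5

Those voices are D3 and Ab3.
5 letter names make it a fifth; at 6 semitones (a half step narrower than perfect) the quality is diminished.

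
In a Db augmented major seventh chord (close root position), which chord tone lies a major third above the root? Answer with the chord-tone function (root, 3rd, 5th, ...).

3rd

Spelling the chord: Db, F, A, C.
The root is Db. A major third above Db is F.
F is the chord's 3rd.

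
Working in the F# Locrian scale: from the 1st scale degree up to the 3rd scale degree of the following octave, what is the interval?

minor 10th

The scale runs F# G A B C D E.
That puts F# below A.
10 letter names make it a tenth; at 15 semitones (a half step narrower than major) the quality is minor.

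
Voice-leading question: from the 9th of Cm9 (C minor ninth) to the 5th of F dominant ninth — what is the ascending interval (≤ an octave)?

m7

The 9th of Cm9 (C minor ninth) is D; the 5th of F dominant ninth is C.
7 letter names make it a seventh; at 10 semitones (a half step narrower than major) the quality is minor.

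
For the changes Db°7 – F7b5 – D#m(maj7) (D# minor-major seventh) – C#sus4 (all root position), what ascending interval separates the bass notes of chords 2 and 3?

The roots are F and D#.
F up to D# is 10 semitones, a half step wider than a major sixth, so the interval is augmented.

augmented 6th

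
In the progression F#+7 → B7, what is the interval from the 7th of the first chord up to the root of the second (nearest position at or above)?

perfect fifth

The 7th of F#+7 is E; the root of B7 is B.
From E to B is 7 semitones, exactly the perfect fifth.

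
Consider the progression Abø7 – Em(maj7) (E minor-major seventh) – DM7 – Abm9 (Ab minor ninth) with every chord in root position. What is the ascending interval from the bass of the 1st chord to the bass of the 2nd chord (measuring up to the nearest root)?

The roots are Ab and E.
Ab up to E is 8 semitones, a half step wider than a perfect fifth, so the interval is augmented.

augmented 5th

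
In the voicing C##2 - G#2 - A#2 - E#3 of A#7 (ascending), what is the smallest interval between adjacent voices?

Adjacent intervals: C##2→G#2 = diminished fifth; G#2→A#2 = major second; A#2→E#3 = perfect fifth.
The smallest is G#2 to A#2, a major second (2 semitones).

M2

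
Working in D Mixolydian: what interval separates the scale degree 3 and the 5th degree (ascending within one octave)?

minor 3rd

D mixolydian: D E F♯ G A B C.
Scale degree 3 = F♯; degree 5 = A.
From F♯ to A: 3 semitones over a third = minor.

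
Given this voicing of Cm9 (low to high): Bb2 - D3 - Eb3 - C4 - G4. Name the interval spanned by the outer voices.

M13

The outer voices are Bb2 and G4.
Counting 13 letters and 21 half steps from Bb gives a major thirteenth.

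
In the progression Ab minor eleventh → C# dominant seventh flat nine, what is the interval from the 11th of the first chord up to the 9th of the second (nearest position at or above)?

augmented unison

Ab minor eleventh has Db as its 11th, and C# dominant seventh flat nine has D as its 9th.
Db up to D is 1 semitone, a half step wider than a perfect unison, so the interval is augmented.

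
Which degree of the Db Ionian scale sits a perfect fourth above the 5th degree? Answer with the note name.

Db

The scale is Db Eb F Gb Ab Bb C.
The 5th degree is Ab; a perfect fourth above that is Db — scale degree 1.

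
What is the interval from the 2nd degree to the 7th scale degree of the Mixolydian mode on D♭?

The scale runs D♭ E♭ F G♭ A♭ B♭ C♭.
That puts E♭ below C♭.
E♭ up to C♭ is 8 semitones, a half step narrower than a major sixth, so the interval is minor.

minor sixth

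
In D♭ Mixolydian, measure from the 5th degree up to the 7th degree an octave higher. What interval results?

minor 10th

The scale runs D♭ E♭ F G♭ A♭ B♭ C♭.
5th degree = A♭; 7th scale degree (up an octave) = C♭.
10 letter names make it a tenth; at 15 semitones (a half step narrower than major) the quality is minor.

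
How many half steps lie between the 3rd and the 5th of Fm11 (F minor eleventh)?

The chord tones of Fm11 (F minor eleventh) are F-Ab-C-Eb-G-Bb.
Ab to C is a major third: 4 semitones.

4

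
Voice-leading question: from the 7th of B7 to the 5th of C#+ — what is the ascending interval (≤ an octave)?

B7 has A as its 7th, and C#+ has G## as its 5th.
7 letter names make it a seventh; at 12 semitones (a half step wider than major) the quality is augmented.

augmented seventh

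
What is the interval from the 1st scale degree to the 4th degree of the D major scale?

perfect 4th

The scale runs D E F# G A B C#.
1st scale degree = D; scale degree 4 = G.
From D to G is 5 semitones, exactly the perfect fourth.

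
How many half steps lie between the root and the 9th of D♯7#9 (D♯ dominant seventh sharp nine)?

15

D♯7#9 (D♯ dominant seventh sharp nine): D♯-F𝄪-A♯-C♯-E𝄪.
D♯ to E𝄪 is an augmented ninth: 15 semitones.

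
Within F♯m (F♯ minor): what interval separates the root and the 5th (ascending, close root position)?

perfect fifth

The chord tones of F♯ minor are F♯-A-C♯.
Root = F♯; 5th = C♯.
F♯ up to C♯ spans 5 letter names and 7 semitones — a perfect fifth.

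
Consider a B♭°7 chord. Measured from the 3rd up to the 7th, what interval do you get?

diminished 5th

The chord tones of B♭°7 are B♭–D♭–F♭–A𝄫.
That puts D♭ below A𝄫.
5 letter names make it a fifth; at 6 semitones (a half step narrower than perfect) the quality is diminished.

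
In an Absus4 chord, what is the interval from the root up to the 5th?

Absus4 is spelled Ab, Db, Eb.
The root is Ab and the 5th is Eb.
From Ab to Eb is 7 semitones, exactly the perfect fifth.

perfect fifth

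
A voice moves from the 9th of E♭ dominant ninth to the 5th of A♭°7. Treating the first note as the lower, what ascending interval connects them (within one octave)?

diminished seventh

E♭ dominant ninth has F as its 9th, and A♭°7 has E𝄫 as its 5th.
7 letter names make it a seventh; at 9 semitones (a whole step narrower than major) the quality is diminished.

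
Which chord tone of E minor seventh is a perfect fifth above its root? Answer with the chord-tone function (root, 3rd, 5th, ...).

5th

The chord tones of E minor seventh are E-G-B-D.
The root is E. A perfect fifth above E is B.
B is the chord's 5th.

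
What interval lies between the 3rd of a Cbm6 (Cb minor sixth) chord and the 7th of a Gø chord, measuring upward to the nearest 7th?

Cbm6 (Cb minor sixth) has Ebb as its 3rd, and Gø has F as its 7th.
From Ebb to F: 3 semitones over a second = augmented.

augmented second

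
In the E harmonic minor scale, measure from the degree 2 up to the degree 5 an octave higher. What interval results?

Spelling the E harmonic minor scale: E F♯ G A B C D♯.
Degree 2 = F♯; scale degree 5 (up an octave) = B.
F♯ up to B spans 11 letter names and 17 semitones — a perfect eleventh.

perfect eleventh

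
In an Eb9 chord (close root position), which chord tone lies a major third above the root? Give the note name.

The chord tones of Eb dominant ninth are Eb G Bb Db F.
The root is Eb. A major third above Eb is G.
G is the chord's 3rd.

G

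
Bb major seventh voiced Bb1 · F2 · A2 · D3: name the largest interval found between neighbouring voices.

perfect fifth

Adjacent intervals: Bb1→F2 = perfect fifth; F2→A2 = major third; A2→D3 = perfect fourth.
The largest is Bb1 to F2, a perfect fifth (7 semitones).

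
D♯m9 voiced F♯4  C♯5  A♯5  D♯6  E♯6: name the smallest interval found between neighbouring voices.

M2

Adjacent intervals: F♯4→C♯5 = perfect fifth; C♯5→A♯5 = major sixth; A♯5→D♯6 = perfect fourth; D♯6→E♯6 = major second.
The smallest is D♯6 to E♯6, a major second (2 semitones).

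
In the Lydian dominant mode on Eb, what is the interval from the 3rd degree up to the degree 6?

perfect fourth

The scale runs Eb F G A Bb C Db.
The 3rd degree is G and the 6th degree is C.
From G to C is 5 semitones, exactly the perfect fourth.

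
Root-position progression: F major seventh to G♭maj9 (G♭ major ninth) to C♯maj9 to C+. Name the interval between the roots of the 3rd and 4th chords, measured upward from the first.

The roots are C♯ and C.
C♯ up to C is 11 semitones, a half step narrower than a perfect octave, so the interval is diminished.

diminished octave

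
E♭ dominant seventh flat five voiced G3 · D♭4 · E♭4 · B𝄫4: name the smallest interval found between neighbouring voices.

Adjacent intervals: G3→D♭4 = diminished fifth; D♭4→E♭4 = major second; E♭4→B𝄫4 = diminished fifth.
The smallest is D♭4 to E♭4, a major second (2 semitones).

M2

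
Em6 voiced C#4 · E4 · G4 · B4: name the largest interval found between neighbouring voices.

Adjacent intervals: C#4→E4 = minor third; E4→G4 = minor third; G4→B4 = major third.
The largest is G4 to B4, a major third (4 semitones).

major third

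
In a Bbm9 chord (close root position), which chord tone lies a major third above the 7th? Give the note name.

C

The chord tones of Bbm9 are Bb, Db, F, Ab, C.
The 7th is Ab. A major third above Ab is C.
C is the chord's 9th.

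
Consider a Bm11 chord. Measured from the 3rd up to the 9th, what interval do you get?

major seventh

Spelling the chord: B–D–F#–A–C#–E.
The 3rd is D and the 9th is C#.
Counting 7 letters and 11 half steps from D gives a major seventh.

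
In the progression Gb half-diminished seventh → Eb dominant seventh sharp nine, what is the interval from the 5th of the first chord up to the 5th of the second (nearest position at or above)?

augmented sixth

The 5th of Gb half-diminished seventh is Dbb; the 5th of Eb dominant seventh sharp nine is Bb.
Dbb up to Bb is 10 semitones, a half step wider than a major sixth, so the interval is augmented.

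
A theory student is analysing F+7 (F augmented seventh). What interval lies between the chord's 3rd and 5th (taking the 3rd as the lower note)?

F augmented seventh: F, A, C♯, E♭.
The 3rd is A and the 5th is C♯.
Counting 3 letters and 4 half steps from A gives a major third.

major third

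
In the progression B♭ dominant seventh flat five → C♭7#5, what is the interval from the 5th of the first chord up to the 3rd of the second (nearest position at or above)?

B♭ dominant seventh flat five has F♭ as its 5th, and C♭7#5 has E♭ as its 3rd.
Counting 7 letters and 11 half steps from F♭ gives a major seventh.

major seventh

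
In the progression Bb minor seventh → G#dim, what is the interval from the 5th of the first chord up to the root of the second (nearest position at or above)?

augmented 2nd

The 5th of Bb minor seventh is F; the root of G#dim is G#.
F up to G# is 3 semitones, a half step wider than a major second, so the interval is augmented.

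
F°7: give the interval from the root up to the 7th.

diminished 7th

The chord tones of Fdim7 (F diminished seventh) are F-Ab-Cb-Ebb.
The root is F and the 7th is Ebb.
From F to Ebb: 9 semitones over a seventh = diminished.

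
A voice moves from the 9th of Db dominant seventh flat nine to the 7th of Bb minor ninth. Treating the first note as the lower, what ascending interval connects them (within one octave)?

augmented fourth

The 9th of Db dominant seventh flat nine is Ebb; the 7th of Bb minor ninth is Ab.
Ebb up to Ab is 6 semitones, a half step wider than a perfect fourth, so the interval is augmented.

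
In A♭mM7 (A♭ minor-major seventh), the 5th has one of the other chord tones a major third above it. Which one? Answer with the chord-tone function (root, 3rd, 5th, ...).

7th

Spelling the chord: A♭-C♭-E♭-G.
The 5th is E♭. A major third above E♭ is G.
G is the chord's 7th.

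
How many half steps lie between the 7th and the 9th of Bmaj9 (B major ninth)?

B major ninth: B D# F# A# C#.
A# to C# is a minor third: 3 semitones.

3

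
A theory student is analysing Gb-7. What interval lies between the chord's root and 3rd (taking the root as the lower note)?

minor 3rd

Gb minor seventh: Gb, Bbb, Db, Fb.
So we need the interval from Gb up to Bbb.
From Gb to Bbb: 3 semitones over a third = minor.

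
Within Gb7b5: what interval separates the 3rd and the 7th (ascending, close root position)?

diminished fifth

Spelling the chord: Gb–Bb–Dbb–Fb.
So we need the interval from Bb up to Fb.
From Bb to Fb: 6 semitones over a fifth = diminished.
This 3–7 tritone is the characteristic tension at the heart of the dominant sound.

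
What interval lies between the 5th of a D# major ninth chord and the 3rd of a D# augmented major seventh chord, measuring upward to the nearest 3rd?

D# major ninth has A# as its 5th, and D# augmented major seventh has F## as its 3rd.
Counting 6 letters and 9 half steps from A# gives a major sixth.

major 6th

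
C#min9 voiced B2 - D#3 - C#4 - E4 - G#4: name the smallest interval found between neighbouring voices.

Adjacent intervals: B2→D#3 = major third; D#3→C#4 = minor seventh; C#4→E4 = minor third; E4→G#4 = major third.
The smallest is C#4 to E4, a minor third (3 semitones).

minor third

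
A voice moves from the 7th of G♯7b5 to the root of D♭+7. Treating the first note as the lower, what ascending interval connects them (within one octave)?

diminished sixth

The 7th of G♯7b5 is F♯; the root of D♭+7 is D♭.
6 letter names make it a sixth; at 7 semitones (a whole step narrower than major) the quality is diminished.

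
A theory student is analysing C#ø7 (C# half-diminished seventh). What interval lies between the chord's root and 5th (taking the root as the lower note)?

C# half-diminished seventh is spelled C#-E-G-B.
That puts C# below G.
C# up to G is 6 semitones, a half step narrower than a perfect fifth, so the interval is diminished.

diminished 5th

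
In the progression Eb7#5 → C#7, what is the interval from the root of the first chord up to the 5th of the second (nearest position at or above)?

augmented third

Eb7#5 has Eb as its root, and C#7 has G# as its 5th.
Eb up to G# is 5 semitones, a half step wider than a major third, so the interval is augmented.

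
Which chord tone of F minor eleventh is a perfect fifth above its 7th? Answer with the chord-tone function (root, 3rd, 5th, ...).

11th

Fm11 (F minor eleventh): F–Ab–C–Eb–G–Bb.
The 7th is Eb. A perfect fifth above Eb is Bb.
Bb is the chord's 11th.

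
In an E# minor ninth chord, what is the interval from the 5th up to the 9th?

perfect fifth

The chord tones of E#min9 are E#–G#–B#–D#–F##.
That puts B# below F##.
From B# to F## is 7 semitones, exactly the perfect fifth.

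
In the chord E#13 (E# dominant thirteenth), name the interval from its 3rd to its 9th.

E#13: E#–G##–B#–D#–F##–C##.
The 3rd is G## and the 9th is F##.
G## up to F## is 10 semitones, a half step narrower than a major seventh, so the interval is minor.

minor 7th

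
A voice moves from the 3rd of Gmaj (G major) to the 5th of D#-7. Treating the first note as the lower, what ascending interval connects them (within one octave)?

M7

The 3rd of Gmaj (G major) is B; the 5th of D#-7 is A#.
B up to A# spans 7 letter names and 11 semitones — a major seventh.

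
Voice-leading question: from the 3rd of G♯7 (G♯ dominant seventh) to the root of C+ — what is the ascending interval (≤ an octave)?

diminished second

G♯7 (G♯ dominant seventh) has B♯ as its 3rd, and C+ has C as its root.
B♯ up to C is 0 semitones, a whole step narrower than a major second, so the interval is diminished.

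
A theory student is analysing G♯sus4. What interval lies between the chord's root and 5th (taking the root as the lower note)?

perfect fifth

The chord tones of G♯ sus4 are G♯-C♯-D♯.
That puts G♯ below D♯.
G♯ up to D♯ spans 5 letter names and 7 semitones — a perfect fifth.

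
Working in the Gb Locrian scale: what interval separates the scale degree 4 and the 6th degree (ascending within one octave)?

minor 3rd

The scale runs Gb Abb Bbb Cb Dbb Ebb Fb.
Scale degree 4 = Cb; degree 6 = Ebb.
From Cb to Ebb: 3 semitones over a third = minor.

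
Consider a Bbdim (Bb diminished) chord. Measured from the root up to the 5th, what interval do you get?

Bb diminished: Bb-Db-Fb.
The root is Bb and the 5th is Fb.
From Bb to Fb: 6 semitones over a fifth = diminished.

diminished 5th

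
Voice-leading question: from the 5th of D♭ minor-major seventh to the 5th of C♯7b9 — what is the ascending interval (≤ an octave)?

A7

The 5th of D♭ minor-major seventh is A♭; the 5th of C♯7b9 is G♯.
From A♭ to G♯: 12 semitones over a seventh = augmented.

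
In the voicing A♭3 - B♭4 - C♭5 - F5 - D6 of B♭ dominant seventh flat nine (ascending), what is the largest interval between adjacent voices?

major ninth

Adjacent intervals: A♭3→B♭4 = major ninth; B♭4→C♭5 = minor second; C♭5→F5 = augmented fourth; F5→D6 = major sixth.
The largest is A♭3 to B♭4, a major ninth (14 semitones).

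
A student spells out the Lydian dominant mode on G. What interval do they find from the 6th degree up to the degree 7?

G lydian dominant: G A B C# D E F.
The 6th degree is E and the 7th scale degree is F.
2 letter names make it a second; at 1 semitone (a half step narrower than major) the quality is minor.

minor second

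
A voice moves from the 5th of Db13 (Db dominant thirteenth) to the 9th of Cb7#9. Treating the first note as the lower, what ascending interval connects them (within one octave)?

augmented fourth

The 5th of Db13 (Db dominant thirteenth) is Ab; the 9th of Cb7#9 is D.
Ab up to D is 6 semitones, a half step wider than a perfect fourth, so the interval is augmented.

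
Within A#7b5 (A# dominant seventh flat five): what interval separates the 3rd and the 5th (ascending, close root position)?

A#7b5: A#, C##, E, G#.
3rd = C##; 5th = E.
From C## to E: 2 semitones over a third = diminished.

diminished third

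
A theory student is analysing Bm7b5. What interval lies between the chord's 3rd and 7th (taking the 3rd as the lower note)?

perfect 5th

Bø (B half-diminished seventh): B–D–F–A.
3rd = D; 7th = A.
D up to A spans 5 letter names and 7 semitones — a perfect fifth.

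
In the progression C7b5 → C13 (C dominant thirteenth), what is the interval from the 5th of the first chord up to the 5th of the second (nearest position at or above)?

augmented unison

The 5th of C7b5 is Gb; the 5th of C13 (C dominant thirteenth) is G.
Gb up to G is 1 semitone, a half step wider than a perfect unison, so the interval is augmented.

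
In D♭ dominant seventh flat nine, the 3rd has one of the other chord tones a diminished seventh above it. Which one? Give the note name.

Spelling the chord: D♭ F A♭ C♭ E𝄫.
The 3rd is F. A diminished seventh above F is E𝄫.
E𝄫 is the chord's 9th.

Ebb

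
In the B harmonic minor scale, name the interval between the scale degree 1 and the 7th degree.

major 7th

Spelling the B harmonic minor scale: B C♯ D E F♯ G A♯.
The scale degree 1 is B and the degree 7 is A♯.
B up to A♯ spans 7 letter names and 11 semitones — a major seventh.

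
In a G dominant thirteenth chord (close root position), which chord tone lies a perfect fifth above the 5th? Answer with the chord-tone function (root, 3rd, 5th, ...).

G13 (G dominant thirteenth): G B D F A E.
The 5th is D. A perfect fifth above D is A.
A is the chord's 9th.

9th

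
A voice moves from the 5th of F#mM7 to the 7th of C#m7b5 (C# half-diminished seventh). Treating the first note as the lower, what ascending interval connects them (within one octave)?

F#mM7 has C# as its 5th, and C#m7b5 (C# half-diminished seventh) has B as its 7th.
From C# to B: 10 semitones over a seventh = minor.

m7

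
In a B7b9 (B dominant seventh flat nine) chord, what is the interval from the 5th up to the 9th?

The chord tones of B7b9 (B dominant seventh flat nine) are B-D#-F#-A-C.
5th = F#; 9th = C.
From F# to C: 6 semitones over a fifth = diminished.

d5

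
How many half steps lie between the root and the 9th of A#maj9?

14

A# major ninth is spelled A# C## E# G## B#.
A# to B# is a major ninth: 14 semitones.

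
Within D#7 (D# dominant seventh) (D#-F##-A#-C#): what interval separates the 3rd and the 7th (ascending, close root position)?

So we need the interval from F## up to C#.
F## up to C# is 6 semitones, a half step narrower than a perfect fifth, so the interval is diminished.

d5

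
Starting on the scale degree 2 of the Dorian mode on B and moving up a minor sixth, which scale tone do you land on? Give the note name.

A

The scale is B C# D E F# G# A.
The scale degree 2 is C#; a minor sixth above that is A — scale degree 7.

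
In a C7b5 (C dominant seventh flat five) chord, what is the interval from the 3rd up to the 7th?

The chord tones of C dominant seventh flat five are C-E-G♭-B♭.
That puts E below B♭.
5 letter names make it a fifth; at 6 semitones (a half step narrower than perfect) the quality is diminished.
That tritone between 3rd and 7th is what gives the dominant seventh its pull toward resolution.

diminished fifth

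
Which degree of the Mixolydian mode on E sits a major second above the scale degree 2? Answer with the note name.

G#

The scale is E F# G# A B C# D.
The scale degree 2 is F#; a major second above that is G# — scale degree 3.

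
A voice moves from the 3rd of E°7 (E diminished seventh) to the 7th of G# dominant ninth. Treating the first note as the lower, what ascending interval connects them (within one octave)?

major seventh

The 3rd of E°7 (E diminished seventh) is G; the 7th of G# dominant ninth is F#.
From G to F# is 11 semitones, exactly the major seventh.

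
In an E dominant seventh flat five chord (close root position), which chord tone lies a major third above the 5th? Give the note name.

D

The chord tones of E7b5 are E–G#–Bb–D.
The 5th is Bb. A major third above Bb is D.
D is the chord's 7th.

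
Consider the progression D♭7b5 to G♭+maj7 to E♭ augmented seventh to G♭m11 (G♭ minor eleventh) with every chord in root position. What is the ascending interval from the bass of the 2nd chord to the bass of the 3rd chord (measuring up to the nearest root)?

The roots are G♭ and E♭.
From G♭ to E♭ is 9 semitones, exactly the major sixth.

major sixth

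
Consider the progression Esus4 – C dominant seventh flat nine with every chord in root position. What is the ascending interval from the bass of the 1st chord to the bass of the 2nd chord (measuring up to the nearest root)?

minor sixth

The roots are E and C.
From E to C: 8 semitones over a sixth = minor.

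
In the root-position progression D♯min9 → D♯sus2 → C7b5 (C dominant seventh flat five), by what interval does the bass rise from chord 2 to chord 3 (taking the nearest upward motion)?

The roots are D♯ and C.
7 letter names make it a seventh; at 9 semitones (a whole step narrower than major) the quality is diminished.

d7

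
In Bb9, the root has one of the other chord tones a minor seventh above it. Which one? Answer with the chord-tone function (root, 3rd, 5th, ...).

7th

Bb9 is spelled Bb-D-F-Ab-C.
The root is Bb. A minor seventh above Bb is Ab.
Ab is the chord's 7th.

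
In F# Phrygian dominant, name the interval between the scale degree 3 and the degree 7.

Spelling F# Phrygian dominant: F# G A# B C# D E.
The scale degree 3 is A# and the 7th degree is E.
A# up to E is 6 semitones, a half step narrower than a perfect fifth, so the interval is diminished.

diminished 5th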